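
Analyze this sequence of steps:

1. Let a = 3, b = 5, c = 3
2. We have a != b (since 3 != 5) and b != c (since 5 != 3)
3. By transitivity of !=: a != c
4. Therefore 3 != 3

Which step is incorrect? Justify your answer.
Step 3: By transitivity of !=: a != c

Step 3 incorrectly applies transitivity to the '!=' relation. Transitivity states: if a R b and b R c, then a R c. However, '!=' is not transitive. Counterexample: 3 != 5 and 5 != 3, but 3 = 3 (both equal 3). Transitivity holds for relations like <, <=, =, but not for !=.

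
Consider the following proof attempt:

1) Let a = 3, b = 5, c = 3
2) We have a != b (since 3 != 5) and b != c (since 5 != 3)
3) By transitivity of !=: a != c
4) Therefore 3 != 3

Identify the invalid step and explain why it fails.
Step 3: By transitivity of !=: a != c

Step 3 incorrectly applies transitivity to the '!=' relation. Transitivity states: if a R b and b R c, then a R c. However, '!=' is not transitive. Counterexample: 3 != 5 and 5 != 3, but 3 = 3 (both equal 3). Transitivity holds for relations like <, <=, =, but not for !=.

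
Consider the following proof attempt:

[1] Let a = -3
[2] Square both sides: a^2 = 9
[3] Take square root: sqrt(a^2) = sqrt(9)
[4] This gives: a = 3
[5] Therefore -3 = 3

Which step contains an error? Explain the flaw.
Step 4: This gives: a = 3

Step 4 incorrectly states that sqrt(a^2) = a. The correct identity is sqrt(a^2) = |a|. Since a = -3 < 0, we have sqrt(a^2) = |-3| = 3, not a = -3.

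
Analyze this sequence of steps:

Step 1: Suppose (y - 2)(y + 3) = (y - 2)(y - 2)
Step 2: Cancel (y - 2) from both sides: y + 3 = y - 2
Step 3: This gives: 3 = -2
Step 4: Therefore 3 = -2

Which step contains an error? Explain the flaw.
Step 2: Cancel (y - 2) from both sides: y + 3 = y - 2

Step 2 cancels (y - 2) from both sides. This is only valid if (y - 2) ≠ 0, i.e., y ≠ 2. When y = 2, both sides equal zero regardless of the other factors. The correct approach requires considering y = 2 as a separate case.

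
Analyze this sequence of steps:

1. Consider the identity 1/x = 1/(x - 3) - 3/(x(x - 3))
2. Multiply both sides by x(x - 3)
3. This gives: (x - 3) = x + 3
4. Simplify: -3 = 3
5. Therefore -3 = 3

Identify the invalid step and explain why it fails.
Step 3: This gives: (x - 3) = x + 3

Step 3 makes a sign error when clearing denominators. Multiplying -3/(x(x - 3)) by x(x - 3) gives -3, not +3. The correct result is (x - 3) = x - 3, which is trivially true, not (x - 3) = x + 3. (Step 1 is a valid identity: 1/(x - 3) - 3/(x(x - 3)) = (x - 3)/(x(x - 3)) = 1/x.)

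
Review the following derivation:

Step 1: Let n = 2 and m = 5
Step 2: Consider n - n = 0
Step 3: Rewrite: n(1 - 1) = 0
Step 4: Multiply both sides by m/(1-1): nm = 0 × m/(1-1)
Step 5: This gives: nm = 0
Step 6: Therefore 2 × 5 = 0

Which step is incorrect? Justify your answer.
Step 4: Multiply both sides by m/(1-1): nm = 0 × m/(1-1)

Step 4 multiplies both sides by m/(1-1). However, 1-1 = 0, so this is multiplication by m/0, which is undefined. We cannot multiply by an undefined expression.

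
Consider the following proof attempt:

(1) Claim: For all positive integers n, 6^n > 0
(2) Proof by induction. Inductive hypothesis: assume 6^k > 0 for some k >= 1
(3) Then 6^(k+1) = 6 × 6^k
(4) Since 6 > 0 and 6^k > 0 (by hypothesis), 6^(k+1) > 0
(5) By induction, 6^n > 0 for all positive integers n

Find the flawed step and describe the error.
Step 5: By induction, 6^n > 0 for all positive integers n

Step 5 concludes the proof by induction, but no base case was ever established. A valid induction proof requires: (1) a base case proving 6^1 > 0, and (2) an inductive step showing IF 6^k > 0 THEN 6^(k+1) > 0. Steps 2-4 correctly establish the inductive step, but without the base case the conclusion in step 5 does not follow.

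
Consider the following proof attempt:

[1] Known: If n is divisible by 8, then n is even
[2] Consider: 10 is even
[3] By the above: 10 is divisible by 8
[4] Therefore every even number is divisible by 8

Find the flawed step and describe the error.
Step 3: By the above: 10 is divisible by 8

Step 3 commits the fallacy of affirming the consequent. The known fact 'divisible by 8 → even' does NOT imply 'even → divisible by 8'. That would be the converse, which is false. For example, 10 is even but 10 ÷ 8 = 1.25, which is not an integer.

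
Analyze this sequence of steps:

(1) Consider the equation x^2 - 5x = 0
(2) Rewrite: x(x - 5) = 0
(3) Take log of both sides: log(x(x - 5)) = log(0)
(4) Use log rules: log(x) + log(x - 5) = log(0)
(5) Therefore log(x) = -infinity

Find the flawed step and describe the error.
Step 3: Take log of both sides: log(x(x - 5)) = log(0)

Step 3 takes the logarithm of both sides, resulting in log(0) on the right side. The logarithm is only defined for positive numbers; log(0) is undefined (approaches negative infinity). This operation is invalid.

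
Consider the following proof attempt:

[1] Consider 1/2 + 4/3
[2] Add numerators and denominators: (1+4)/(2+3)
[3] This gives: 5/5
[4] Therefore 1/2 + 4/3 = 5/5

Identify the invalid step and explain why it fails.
Step 2: Add numerators and denominators: (1+4)/(2+3)

Step 2 incorrectly adds fractions by separately adding numerators and denominators. This is wrong. The correct method requires a common denominator: 1/2 + 4/3 = (1×3 + 4×2)/(2×3) = 11/6 = 11/6. The method used gives 5/5, which is different.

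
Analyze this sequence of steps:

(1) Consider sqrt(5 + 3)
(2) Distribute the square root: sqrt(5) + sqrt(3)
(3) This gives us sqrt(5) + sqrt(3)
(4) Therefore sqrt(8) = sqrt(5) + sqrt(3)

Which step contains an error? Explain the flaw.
Step 2: Distribute the square root: sqrt(5) + sqrt(3)

Step 2 incorrectly 'distributes' the square root over addition. The square root function does not distribute: sqrt(a + b) ≠ sqrt(a) + sqrt(b). In fact, sqrt(5 + 3) = sqrt(8) ≈ 2.8284, while sqrt(5) + sqrt(3) ≈ 3.9681.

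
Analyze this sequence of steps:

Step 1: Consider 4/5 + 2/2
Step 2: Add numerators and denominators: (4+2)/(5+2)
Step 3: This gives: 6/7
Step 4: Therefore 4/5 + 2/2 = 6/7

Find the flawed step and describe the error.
Step 2: Add numerators and denominators: (4+2)/(5+2)

Step 2 incorrectly adds fractions by separately adding numerators and denominators. This is wrong. The correct method requires a common denominator: 4/5 + 2/2 = (4×2 + 2×5)/(5×2) = 18/10 = 9/5. The method used gives 6/7, which is different.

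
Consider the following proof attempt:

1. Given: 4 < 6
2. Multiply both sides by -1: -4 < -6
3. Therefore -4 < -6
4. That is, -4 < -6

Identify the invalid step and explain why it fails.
Step 2: Multiply both sides by -1: -4 < -6

Step 2 multiplies both sides by -1 but fails to reverse the inequality sign. When multiplying (or dividing) an inequality by a negative number, the direction must be reversed. Since 4 < 6, we should get -4 > -6, i.e., -4 > -6.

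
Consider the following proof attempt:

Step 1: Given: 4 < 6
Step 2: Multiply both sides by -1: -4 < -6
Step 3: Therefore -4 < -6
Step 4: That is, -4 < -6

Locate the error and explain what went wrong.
Step 2: Multiply both sides by -1: -4 < -6

Step 2 multiplies both sides by -1 but fails to reverse the inequality sign. When multiplying (or dividing) an inequality by a negative number, the direction must be reversed. Since 4 < 6, we should get -4 > -6, i.e., -4 > -6.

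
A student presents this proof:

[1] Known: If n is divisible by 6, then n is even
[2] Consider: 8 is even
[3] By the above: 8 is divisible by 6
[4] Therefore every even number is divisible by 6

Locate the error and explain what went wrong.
Step 3: By the above: 8 is divisible by 6

Step 3 commits the fallacy of affirming the consequent. The known fact 'divisible by 6 → even' does NOT imply 'even → divisible by 6'. That would be the converse, which is false. For example, 8 is even but 8 ÷ 6 = 1.33, which is not an integer.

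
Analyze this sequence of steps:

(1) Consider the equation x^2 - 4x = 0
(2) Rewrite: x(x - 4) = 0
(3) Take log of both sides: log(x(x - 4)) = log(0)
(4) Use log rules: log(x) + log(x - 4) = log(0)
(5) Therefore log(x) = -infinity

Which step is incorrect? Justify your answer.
Step 3: Take log of both sides: log(x(x - 4)) = log(0)

Step 3 takes the logarithm of both sides, resulting in log(0) on the right side. The logarithm is only defined for positive numbers; log(0) is undefined (approaches negative infinity). This operation is invalid.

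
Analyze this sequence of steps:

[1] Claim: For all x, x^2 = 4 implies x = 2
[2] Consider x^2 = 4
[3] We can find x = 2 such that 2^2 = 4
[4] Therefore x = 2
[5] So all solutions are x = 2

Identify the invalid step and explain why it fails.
Step 4: Therefore x = 2

Step 4 incorrectly concludes that x = 2 is the only solution. The proof shows that x = 2 is A solution (existence), but does not show it is the ONLY solution (uniqueness). In fact, x = -2 is also a solution since (-2)^2 = 4. Finding one solution doesn't prove there are no others.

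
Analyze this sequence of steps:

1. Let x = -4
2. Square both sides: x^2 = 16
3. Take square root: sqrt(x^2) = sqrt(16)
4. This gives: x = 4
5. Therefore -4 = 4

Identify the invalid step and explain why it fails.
Step 4: This gives: x = 4

Step 4 incorrectly states that sqrt(x^2) = x. The correct identity is sqrt(x^2) = |x|. Since x = -4 < 0, we have sqrt(x^2) = |-4| = 4, not x = -4.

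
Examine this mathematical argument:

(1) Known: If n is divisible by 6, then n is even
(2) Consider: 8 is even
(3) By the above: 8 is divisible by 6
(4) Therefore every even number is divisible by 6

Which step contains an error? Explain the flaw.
Step 3: By the above: 8 is divisible by 6

Step 3 commits the fallacy of affirming the consequent. The known fact 'divisible by 6 → even' does NOT imply 'even → divisible by 6'. That would be the converse, which is false. For example, 8 is even but 8 ÷ 6 = 1.33, which is not an integer.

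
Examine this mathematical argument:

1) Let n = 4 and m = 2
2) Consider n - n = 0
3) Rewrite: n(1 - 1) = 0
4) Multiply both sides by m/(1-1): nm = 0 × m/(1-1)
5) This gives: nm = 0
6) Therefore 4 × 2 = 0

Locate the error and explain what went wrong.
Step 4: Multiply both sides by m/(1-1): nm = 0 × m/(1-1)

Step 4 multiplies both sides by m/(1-1). However, 1-1 = 0, so this is multiplication by m/0, which is undefined. We cannot multiply by an undefined expression.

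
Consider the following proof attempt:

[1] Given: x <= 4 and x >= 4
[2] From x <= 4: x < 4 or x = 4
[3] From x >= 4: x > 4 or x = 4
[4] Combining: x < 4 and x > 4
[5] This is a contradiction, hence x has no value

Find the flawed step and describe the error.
Step 4: Combining: x < 4 and x > 4

Step 4 incorrectly combines the conditions. From x <= 4 and x >= 4, the intersection is x = 4. The error treats the 'or' cases as 'and' requirements. The correct conclusion is that x = 4 is the unique solution, not that no solution exists.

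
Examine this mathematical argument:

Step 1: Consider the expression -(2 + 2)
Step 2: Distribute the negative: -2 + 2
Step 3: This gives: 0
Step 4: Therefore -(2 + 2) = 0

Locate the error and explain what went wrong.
Step 2: Distribute the negative: -2 + 2

Step 2 incorrectly distributes the negative sign. The correct distribution is -(2 + 2) = -2 - 2 = -4. The negative must be applied to both terms, not just the first. The error treats -(2 + 2) as -2 + 2, which equals 0 instead of -4.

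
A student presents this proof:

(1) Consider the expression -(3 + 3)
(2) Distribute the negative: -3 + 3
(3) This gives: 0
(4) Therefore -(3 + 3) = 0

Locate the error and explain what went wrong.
Step 2: Distribute the negative: -3 + 3

Step 2 incorrectly distributes the negative sign. The correct distribution is -(3 + 3) = -3 - 3 = -6. The negative must be applied to both terms, not just the first. The error treats -(3 + 3) as -3 + 3, which equals 0 instead of -6.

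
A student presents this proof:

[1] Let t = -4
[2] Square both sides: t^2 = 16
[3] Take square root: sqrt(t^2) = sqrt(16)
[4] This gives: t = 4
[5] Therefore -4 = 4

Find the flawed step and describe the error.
Step 4: This gives: t = 4

Step 4 incorrectly states that sqrt(t^2) = t. The correct identity is sqrt(t^2) = |t|. Since t = -4 < 0, we have sqrt(t^2) = |-4| = 4, not t = -4.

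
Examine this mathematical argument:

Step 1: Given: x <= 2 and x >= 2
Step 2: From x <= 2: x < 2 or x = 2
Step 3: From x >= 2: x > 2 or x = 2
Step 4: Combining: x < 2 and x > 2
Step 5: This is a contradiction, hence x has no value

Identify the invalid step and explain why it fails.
Step 4: Combining: x < 2 and x > 2

Step 4 incorrectly combines the conditions. From x <= 2 and x >= 2, the intersection is x = 2. The error treats the 'or' cases as 'and' requirements. The correct conclusion is that x = 2 is the unique solution, not that no solution exists.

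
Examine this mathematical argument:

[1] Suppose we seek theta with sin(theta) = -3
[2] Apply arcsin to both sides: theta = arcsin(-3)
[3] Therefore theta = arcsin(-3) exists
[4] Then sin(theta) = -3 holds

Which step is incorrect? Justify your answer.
Step 2: Apply arcsin to both sides: theta = arcsin(-3)

Step 2 applies arcsin to -3. However, arcsin(x) is only defined for x in [-1, 1] because sin(theta) can only produce values in that range. Since |-3| > 1, arcsin(-3) is undefined. There is no angle whose sine equals -3.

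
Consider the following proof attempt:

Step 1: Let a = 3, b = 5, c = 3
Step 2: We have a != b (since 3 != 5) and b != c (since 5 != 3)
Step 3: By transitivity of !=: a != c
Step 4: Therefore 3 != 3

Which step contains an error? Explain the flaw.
Step 3: By transitivity of !=: a != c

Step 3 incorrectly applies transitivity to the '!=' relation. Transitivity states: if a R b and b R c, then a R c. However, '!=' is not transitive. Counterexample: 3 != 5 and 5 != 3, but 3 = 3 (both equal 3). Transitivity holds for relations like <, <=, =, but not for !=.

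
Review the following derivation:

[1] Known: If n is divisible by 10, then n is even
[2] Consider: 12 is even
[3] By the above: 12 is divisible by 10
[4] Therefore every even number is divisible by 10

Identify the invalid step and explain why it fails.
Step 3: By the above: 12 is divisible by 10

Step 3 commits the fallacy of affirming the consequent. The known fact 'divisible by 10 → even' does NOT imply 'even → divisible by 10'. That would be the converse, which is false. For example, 12 is even but 12 ÷ 10 = 1.20, which is not an integer.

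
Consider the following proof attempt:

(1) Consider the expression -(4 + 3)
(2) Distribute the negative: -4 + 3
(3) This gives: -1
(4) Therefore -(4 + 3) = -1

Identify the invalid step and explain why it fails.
Step 2: Distribute the negative: -4 + 3

Step 2 incorrectly distributes the negative sign. The correct distribution is -(4 + 3) = -4 - 3 = -7. The negative must be applied to both terms, not just the first. The error treats -(4 + 3) as -4 + 3, which equals -1 instead of -7.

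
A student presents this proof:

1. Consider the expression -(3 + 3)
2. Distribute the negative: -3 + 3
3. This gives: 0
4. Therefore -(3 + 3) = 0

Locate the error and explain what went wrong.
Step 2: Distribute the negative: -3 + 3

Step 2 incorrectly distributes the negative sign. The correct distribution is -(3 + 3) = -3 - 3 = -6. The negative must be applied to both terms, not just the first. The error treats -(3 + 3) as -3 + 3, which equals 0 instead of -6.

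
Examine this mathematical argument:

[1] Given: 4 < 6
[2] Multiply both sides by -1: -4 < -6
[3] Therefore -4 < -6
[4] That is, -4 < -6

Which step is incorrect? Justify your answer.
Step 2: Multiply both sides by -1: -4 < -6

Step 2 multiplies both sides by -1 but fails to reverse the inequality sign. When multiplying (or dividing) an inequality by a negative number, the direction must be reversed. Since 4 < 6, we should get -4 > -6, i.e., -4 > -6.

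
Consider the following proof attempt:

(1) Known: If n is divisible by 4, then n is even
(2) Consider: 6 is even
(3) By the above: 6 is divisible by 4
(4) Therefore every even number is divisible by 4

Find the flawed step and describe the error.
Step 3: By the above: 6 is divisible by 4

Step 3 commits the fallacy of affirming the consequent. The known fact 'divisible by 4 → even' does NOT imply 'even → divisible by 4'. That would be the converse, which is false. For example, 6 is even but 6 ÷ 4 = 1.50, which is not an integer.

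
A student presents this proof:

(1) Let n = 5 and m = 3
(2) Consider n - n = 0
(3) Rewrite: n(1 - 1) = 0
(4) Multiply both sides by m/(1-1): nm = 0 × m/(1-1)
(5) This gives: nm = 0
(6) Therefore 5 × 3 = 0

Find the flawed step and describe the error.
Step 4: Multiply both sides by m/(1-1): nm = 0 × m/(1-1)

Step 4 multiplies both sides by m/(1-1). However, 1-1 = 0, so this is multiplication by m/0, which is undefined. We cannot multiply by an undefined expression.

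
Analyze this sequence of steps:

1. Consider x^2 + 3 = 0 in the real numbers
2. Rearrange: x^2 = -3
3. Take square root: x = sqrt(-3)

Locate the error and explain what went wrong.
Step 3: Take square root: x = sqrt(-3)

Step 3 takes the square root of -3, which is negative. In the real number system, the square root of a negative number is undefined. The equation x^2 + 3 = 0 has no real solutions. Square roots of negative numbers only exist in the complex numbers.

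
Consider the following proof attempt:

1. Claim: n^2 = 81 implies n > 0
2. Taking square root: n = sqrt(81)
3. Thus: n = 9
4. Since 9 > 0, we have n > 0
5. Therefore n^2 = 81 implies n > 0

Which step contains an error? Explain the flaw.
Step 2: Taking square root: n = sqrt(81)

Step 2 takes the square root and assumes the positive root only. The equation n^2 = 81 actually has two solutions: n = 9 and n = -9. The proof silently assumes n > 0 without justification, then uses this assumption to conclude n > 0, which is circular. The counterexample n = -9 shows the claim is false.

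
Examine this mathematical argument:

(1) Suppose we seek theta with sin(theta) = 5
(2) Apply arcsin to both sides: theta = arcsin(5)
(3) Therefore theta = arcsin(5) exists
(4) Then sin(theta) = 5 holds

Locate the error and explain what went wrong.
Step 2: Apply arcsin to both sides: theta = arcsin(5)

Step 2 applies arcsin to 5. However, arcsin(x) is only defined for x in [-1, 1] because sin(theta) can only produce values in that range. Since |5| > 1, arcsin(5) is undefined. There is no angle whose sine equals 5.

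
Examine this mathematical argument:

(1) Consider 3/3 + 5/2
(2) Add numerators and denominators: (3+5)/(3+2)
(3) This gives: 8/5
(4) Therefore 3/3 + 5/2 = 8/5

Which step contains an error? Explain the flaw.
Step 2: Add numerators and denominators: (3+5)/(3+2)

Step 2 incorrectly adds fractions by separately adding numerators and denominators. This is wrong. The correct method requires a common denominator: 3/3 + 5/2 = (3×2 + 5×3)/(3×2) = 21/6 = 7/2. The method used gives 8/5, which is different.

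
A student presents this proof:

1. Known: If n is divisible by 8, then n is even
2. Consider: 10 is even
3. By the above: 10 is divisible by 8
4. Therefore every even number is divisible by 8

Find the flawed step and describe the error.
Step 3: By the above: 10 is divisible by 8

Step 3 commits the fallacy of affirming the consequent. The known fact 'divisible by 8 → even' does NOT imply 'even → divisible by 8'. That would be the converse, which is false. For example, 10 is even but 10 ÷ 8 = 1.25, which is not an integer.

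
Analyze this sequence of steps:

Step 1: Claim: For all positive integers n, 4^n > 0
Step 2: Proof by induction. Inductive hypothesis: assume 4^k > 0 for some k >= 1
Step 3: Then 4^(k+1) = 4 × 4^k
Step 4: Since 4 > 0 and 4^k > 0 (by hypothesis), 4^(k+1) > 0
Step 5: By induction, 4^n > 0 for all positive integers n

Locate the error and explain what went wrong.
Step 5: By induction, 4^n > 0 for all positive integers n

Step 5 concludes the proof by induction, but no base case was ever established. A valid induction proof requires: (1) a base case proving 4^1 > 0, and (2) an inductive step showing IF 4^k > 0 THEN 4^(k+1) > 0. Steps 2-4 correctly establish the inductive step, but without the base case the conclusion in step 5 does not follow.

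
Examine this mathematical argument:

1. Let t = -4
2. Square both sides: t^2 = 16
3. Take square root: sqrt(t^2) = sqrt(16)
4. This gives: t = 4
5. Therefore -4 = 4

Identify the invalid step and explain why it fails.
Step 4: This gives: t = 4

Step 4 incorrectly states that sqrt(t^2) = t. The correct identity is sqrt(t^2) = |t|. Since t = -4 < 0, we have sqrt(t^2) = |-4| = 4, not t = -4.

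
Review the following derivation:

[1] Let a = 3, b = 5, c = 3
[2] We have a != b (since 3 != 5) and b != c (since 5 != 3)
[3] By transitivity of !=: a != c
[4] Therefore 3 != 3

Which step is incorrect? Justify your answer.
Step 3: By transitivity of !=: a != c

Step 3 incorrectly applies transitivity to the '!=' relation. Transitivity states: if a R b and b R c, then a R c. However, '!=' is not transitive. Counterexample: 3 != 5 and 5 != 3, but 3 = 3 (both equal 3). Transitivity holds for relations like <, <=, =, but not for !=.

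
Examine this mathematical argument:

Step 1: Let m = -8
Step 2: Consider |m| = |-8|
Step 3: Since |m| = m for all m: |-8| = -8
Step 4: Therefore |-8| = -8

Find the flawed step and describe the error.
Step 3: Since |m| = m for all m: |-8| = -8

Step 3 incorrectly states that |m| = m for all m. The correct definition is |m| = m when m >= 0, and |m| = -m when m < 0. Since -8 < 0, we have |-8| = -(-8) = 8, not -8.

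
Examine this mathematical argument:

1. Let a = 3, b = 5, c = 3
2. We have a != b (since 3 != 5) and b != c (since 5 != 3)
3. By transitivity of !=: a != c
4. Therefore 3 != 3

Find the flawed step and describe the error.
Step 3: By transitivity of !=: a != c

Step 3 incorrectly applies transitivity to the '!=' relation. Transitivity states: if a R b and b R c, then a R c. However, '!=' is not transitive. Counterexample: 3 != 5 and 5 != 3, but 3 = 3 (both equal 3). Transitivity holds for relations like <, <=, =, but not for !=.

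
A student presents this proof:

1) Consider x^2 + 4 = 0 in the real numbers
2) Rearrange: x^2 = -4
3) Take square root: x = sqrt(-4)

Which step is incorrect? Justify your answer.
Step 3: Take square root: x = sqrt(-4)

Step 3 takes the square root of -4, which is negative. In the real number system, the square root of a negative number is undefined. The equation x^2 + 4 = 0 has no real solutions. Square roots of negative numbers only exist in the complex numbers.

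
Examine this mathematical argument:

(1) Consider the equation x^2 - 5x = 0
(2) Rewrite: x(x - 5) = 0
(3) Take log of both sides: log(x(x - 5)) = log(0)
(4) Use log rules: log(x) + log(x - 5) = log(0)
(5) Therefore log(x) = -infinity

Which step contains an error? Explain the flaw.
Step 3: Take log of both sides: log(x(x - 5)) = log(0)

Step 3 takes the logarithm of both sides, resulting in log(0) on the right side. The logarithm is only defined for positive numbers; log(0) is undefined (approaches negative infinity). This operation is invalid.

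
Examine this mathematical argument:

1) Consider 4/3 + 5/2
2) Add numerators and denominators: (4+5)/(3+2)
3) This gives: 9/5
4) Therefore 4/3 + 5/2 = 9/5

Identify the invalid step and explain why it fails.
Step 2: Add numerators and denominators: (4+5)/(3+2)

Step 2 incorrectly adds fractions by separately adding numerators and denominators. This is wrong. The correct method requires a common denominator: 4/3 + 5/2 = (4×2 + 5×3)/(3×2) = 23/6 = 23/6. The method used gives 9/5, which is different.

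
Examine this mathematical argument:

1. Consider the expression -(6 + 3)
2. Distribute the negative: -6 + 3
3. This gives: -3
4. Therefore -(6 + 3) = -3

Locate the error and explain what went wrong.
Step 2: Distribute the negative: -6 + 3

Step 2 incorrectly distributes the negative sign. The correct distribution is -(6 + 3) = -6 - 3 = -9. The negative must be applied to both terms, not just the first. The error treats -(6 + 3) as -6 + 3, which equals -3 instead of -9.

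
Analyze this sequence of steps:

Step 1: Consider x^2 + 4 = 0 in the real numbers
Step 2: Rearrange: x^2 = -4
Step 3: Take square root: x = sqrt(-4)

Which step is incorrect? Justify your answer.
Step 3: Take square root: x = sqrt(-4)

Step 3 takes the square root of -4, which is negative. In the real number system, the square root of a negative number is undefined. The equation x^2 + 4 = 0 has no real solutions. Square roots of negative numbers only exist in the complex numbers.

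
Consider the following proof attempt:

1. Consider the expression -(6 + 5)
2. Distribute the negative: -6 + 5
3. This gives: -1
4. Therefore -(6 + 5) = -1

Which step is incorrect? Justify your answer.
Step 2: Distribute the negative: -6 + 5

Step 2 incorrectly distributes the negative sign. The correct distribution is -(6 + 5) = -6 - 5 = -11. The negative must be applied to both terms, not just the first. The error treats -(6 + 5) as -6 + 5, which equals -1 instead of -11.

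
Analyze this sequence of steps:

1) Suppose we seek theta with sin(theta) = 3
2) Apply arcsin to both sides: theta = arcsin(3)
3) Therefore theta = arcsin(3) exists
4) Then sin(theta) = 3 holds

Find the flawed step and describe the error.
Step 2: Apply arcsin to both sides: theta = arcsin(3)

Step 2 applies arcsin to 3. However, arcsin(x) is only defined for x in [-1, 1] because sin(theta) can only produce values in that range. Since |3| > 1, arcsin(3) is undefined. There is no angle whose sine equals 3.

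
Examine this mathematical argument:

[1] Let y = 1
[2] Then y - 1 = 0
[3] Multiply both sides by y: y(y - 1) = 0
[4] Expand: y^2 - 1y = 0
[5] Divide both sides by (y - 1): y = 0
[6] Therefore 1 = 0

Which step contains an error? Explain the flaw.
Step 5: Divide both sides by (y - 1): y = 0

Step 5 divides both sides by (y - 1). However, since y = 1, we have (y - 1) = 0. Division by zero is undefined, making this step invalid.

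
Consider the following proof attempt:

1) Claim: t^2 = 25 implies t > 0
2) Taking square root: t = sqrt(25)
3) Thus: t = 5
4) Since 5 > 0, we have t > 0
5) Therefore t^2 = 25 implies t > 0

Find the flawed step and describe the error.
Step 2: Taking square root: t = sqrt(25)

Step 2 takes the square root and assumes the positive root only. The equation t^2 = 25 actually has two solutions: t = 5 and t = -5. The proof silently assumes t > 0 without justification, then uses this assumption to conclude t > 0, which is circular. The counterexample t = -5 shows the claim is false.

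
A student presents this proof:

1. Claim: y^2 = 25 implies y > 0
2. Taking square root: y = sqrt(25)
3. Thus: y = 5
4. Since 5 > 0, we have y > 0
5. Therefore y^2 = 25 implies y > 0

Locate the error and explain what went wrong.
Step 2: Taking square root: y = sqrt(25)

Step 2 takes the square root and assumes the positive root only. The equation y^2 = 25 actually has two solutions: y = 5 and y = -5. The proof silently assumes y > 0 without justification, then uses this assumption to conclude y > 0, which is circular. The counterexample y = -5 shows the claim is false.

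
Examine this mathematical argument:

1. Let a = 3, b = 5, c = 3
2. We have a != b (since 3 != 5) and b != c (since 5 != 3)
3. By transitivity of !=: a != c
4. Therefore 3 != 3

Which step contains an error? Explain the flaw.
Step 3: By transitivity of !=: a != c

Step 3 incorrectly applies transitivity to the '!=' relation. Transitivity states: if a R b and b R c, then a R c. However, '!=' is not transitive. Counterexample: 3 != 5 and 5 != 3, but 3 = 3 (both equal 3). Transitivity holds for relations like <, <=, =, but not for !=.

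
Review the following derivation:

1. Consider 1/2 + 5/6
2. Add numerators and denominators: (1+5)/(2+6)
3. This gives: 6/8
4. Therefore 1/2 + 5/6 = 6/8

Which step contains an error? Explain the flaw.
Step 2: Add numerators and denominators: (1+5)/(2+6)

Step 2 incorrectly adds fractions by separately adding numerators and denominators. This is wrong. The correct method requires a common denominator: 1/2 + 5/6 = (1×6 + 5×2)/(2×6) = 16/12 = 4/3. The method used gives 6/8, which is different.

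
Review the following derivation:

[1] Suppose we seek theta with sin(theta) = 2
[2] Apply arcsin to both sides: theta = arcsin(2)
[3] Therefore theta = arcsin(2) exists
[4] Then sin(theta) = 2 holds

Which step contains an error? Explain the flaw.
Step 2: Apply arcsin to both sides: theta = arcsin(2)

Step 2 applies arcsin to 2. However, arcsin(x) is only defined for x in [-1, 1] because sin(theta) can only produce values in that range. Since |2| > 1, arcsin(2) is undefined. There is no angle whose sine equals 2.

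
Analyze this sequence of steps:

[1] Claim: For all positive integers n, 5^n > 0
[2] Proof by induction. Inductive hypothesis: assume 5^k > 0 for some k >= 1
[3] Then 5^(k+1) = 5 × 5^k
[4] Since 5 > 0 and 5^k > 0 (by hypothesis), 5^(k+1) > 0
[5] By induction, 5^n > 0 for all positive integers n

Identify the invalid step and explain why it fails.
Step 5: By induction, 5^n > 0 for all positive integers n

Step 5 concludes the proof by induction, but no base case was ever established. A valid induction proof requires: (1) a base case proving 5^1 > 0, and (2) an inductive step showing IF 5^k > 0 THEN 5^(k+1) > 0. Steps 2-4 correctly establish the inductive step, but without the base case the conclusion in step 5 does not follow.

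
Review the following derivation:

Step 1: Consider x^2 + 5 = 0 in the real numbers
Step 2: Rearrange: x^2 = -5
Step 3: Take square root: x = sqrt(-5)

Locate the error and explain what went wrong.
Step 3: Take square root: x = sqrt(-5)

Step 3 takes the square root of -5, which is negative. In the real number system, the square root of a negative number is undefined. The equation x^2 + 5 = 0 has no real solutions. Square roots of negative numbers only exist in the complex numbers.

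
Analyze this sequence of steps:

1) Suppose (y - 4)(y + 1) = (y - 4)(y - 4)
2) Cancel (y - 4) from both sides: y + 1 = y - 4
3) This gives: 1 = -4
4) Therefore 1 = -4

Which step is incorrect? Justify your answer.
Step 2: Cancel (y - 4) from both sides: y + 1 = y - 4

Step 2 cancels (y - 4) from both sides. This is only valid if (y - 4) ≠ 0, i.e., y ≠ 4. When y = 4, both sides equal zero regardless of the other factors. The correct approach requires considering y = 4 as a separate case.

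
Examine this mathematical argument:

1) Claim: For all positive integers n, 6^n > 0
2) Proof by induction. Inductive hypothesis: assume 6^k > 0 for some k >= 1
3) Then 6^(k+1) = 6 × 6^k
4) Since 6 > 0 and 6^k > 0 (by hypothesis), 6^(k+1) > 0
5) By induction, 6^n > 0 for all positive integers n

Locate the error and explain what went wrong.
Step 5: By induction, 6^n > 0 for all positive integers n

Step 5 concludes the proof by induction, but no base case was ever established. A valid induction proof requires: (1) a base case proving 6^1 > 0, and (2) an inductive step showing IF 6^k > 0 THEN 6^(k+1) > 0. Steps 2-4 correctly establish the inductive step, but without the base case the conclusion in step 5 does not follow.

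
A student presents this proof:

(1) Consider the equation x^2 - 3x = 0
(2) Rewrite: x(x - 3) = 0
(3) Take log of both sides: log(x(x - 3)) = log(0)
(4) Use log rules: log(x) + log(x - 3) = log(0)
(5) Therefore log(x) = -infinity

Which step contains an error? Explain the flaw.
Step 3: Take log of both sides: log(x(x - 3)) = log(0)

Step 3 takes the logarithm of both sides, resulting in log(0) on the right side. The logarithm is only defined for positive numbers; log(0) is undefined (approaches negative infinity). This operation is invalid.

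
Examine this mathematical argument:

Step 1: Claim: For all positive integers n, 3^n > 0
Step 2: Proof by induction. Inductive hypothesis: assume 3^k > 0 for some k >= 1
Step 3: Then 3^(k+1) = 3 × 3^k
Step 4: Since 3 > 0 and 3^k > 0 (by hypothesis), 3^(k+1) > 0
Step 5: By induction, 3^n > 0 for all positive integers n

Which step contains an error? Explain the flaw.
Step 5: By induction, 3^n > 0 for all positive integers n

Step 5 concludes the proof by induction, but no base case was ever established. A valid induction proof requires: (1) a base case proving 3^1 > 0, and (2) an inductive step showing IF 3^k > 0 THEN 3^(k+1) > 0. Steps 2-4 correctly establish the inductive step, but without the base case the conclusion in step 5 does not follow.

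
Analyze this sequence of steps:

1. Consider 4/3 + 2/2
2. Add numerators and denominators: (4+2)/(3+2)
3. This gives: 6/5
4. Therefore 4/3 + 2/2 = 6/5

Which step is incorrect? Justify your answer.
Step 2: Add numerators and denominators: (4+2)/(3+2)

Step 2 incorrectly adds fractions by separately adding numerators and denominators. This is wrong. The correct method requires a common denominator: 4/3 + 2/2 = (4×2 + 2×3)/(3×2) = 14/6 = 7/3. The method used gives 6/5, which is different.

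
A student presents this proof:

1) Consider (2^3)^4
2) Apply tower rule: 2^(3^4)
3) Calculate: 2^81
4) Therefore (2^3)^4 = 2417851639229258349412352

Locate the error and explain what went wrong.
Step 2: Apply tower rule: 2^(3^4)

Step 2 incorrectly states that (a^b)^c = a^(b^c). The correct rule is (a^b)^c = a^(b×c). The actual value is (2^3)^4 = 2^12 = 4096, not 2^81 = 2417851639229258349412352.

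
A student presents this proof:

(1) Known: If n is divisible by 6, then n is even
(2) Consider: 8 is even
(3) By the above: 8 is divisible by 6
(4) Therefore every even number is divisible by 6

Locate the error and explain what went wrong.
Step 3: By the above: 8 is divisible by 6

Step 3 commits the fallacy of affirming the consequent. The known fact 'divisible by 6 → even' does NOT imply 'even → divisible by 6'. That would be the converse, which is false. For example, 8 is even but 8 ÷ 6 = 1.33, which is not an integer.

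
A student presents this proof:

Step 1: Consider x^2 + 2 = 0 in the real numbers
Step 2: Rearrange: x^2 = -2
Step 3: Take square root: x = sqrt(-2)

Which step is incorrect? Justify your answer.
Step 3: Take square root: x = sqrt(-2)

Step 3 takes the square root of -2, which is negative. In the real number system, the square root of a negative number is undefined. The equation x^2 + 2 = 0 has no real solutions. Square roots of negative numbers only exist in the complex numbers.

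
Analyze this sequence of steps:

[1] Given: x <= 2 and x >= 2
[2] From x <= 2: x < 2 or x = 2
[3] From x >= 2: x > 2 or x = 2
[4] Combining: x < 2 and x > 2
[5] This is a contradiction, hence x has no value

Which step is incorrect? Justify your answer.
Step 4: Combining: x < 2 and x > 2

Step 4 incorrectly combines the conditions. From x <= 2 and x >= 2, the intersection is x = 2. The error treats the 'or' cases as 'and' requirements. The correct conclusion is that x = 2 is the unique solution, not that no solution exists.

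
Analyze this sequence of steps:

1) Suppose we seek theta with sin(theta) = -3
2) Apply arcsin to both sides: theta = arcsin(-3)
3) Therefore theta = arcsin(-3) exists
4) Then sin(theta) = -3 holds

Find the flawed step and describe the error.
Step 2: Apply arcsin to both sides: theta = arcsin(-3)

Step 2 applies arcsin to -3. However, arcsin(x) is only defined for x in [-1, 1] because sin(theta) can only produce values in that range. Since |-3| > 1, arcsin(-3) is undefined. There is no angle whose sine equals -3.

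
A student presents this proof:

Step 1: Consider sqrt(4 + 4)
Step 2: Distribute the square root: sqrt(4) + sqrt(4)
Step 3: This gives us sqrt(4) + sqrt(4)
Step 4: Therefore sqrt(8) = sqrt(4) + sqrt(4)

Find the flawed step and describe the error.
Step 2: Distribute the square root: sqrt(4) + sqrt(4)

Step 2 incorrectly 'distributes' the square root over addition. The square root function does not distribute: sqrt(a + b) ≠ sqrt(a) + sqrt(b). In fact, sqrt(4 + 4) = sqrt(8) ≈ 2.8284, while sqrt(4) + sqrt(4) ≈ 4.0000.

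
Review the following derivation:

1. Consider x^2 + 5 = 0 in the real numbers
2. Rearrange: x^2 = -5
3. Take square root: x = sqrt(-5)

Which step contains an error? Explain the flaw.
Step 3: Take square root: x = sqrt(-5)

Step 3 takes the square root of -5, which is negative. In the real number system, the square root of a negative number is undefined. The equation x^2 + 5 = 0 has no real solutions. Square roots of negative numbers only exist in the complex numbers.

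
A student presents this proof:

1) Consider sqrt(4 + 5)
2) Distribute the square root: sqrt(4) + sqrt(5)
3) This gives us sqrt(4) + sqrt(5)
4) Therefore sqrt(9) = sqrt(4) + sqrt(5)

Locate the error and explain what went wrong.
Step 2: Distribute the square root: sqrt(4) + sqrt(5)

Step 2 incorrectly 'distributes' the square root over addition. The square root function does not distribute: sqrt(a + b) ≠ sqrt(a) + sqrt(b). In fact, sqrt(4 + 5) = sqrt(9) ≈ 3.0000, while sqrt(4) + sqrt(5) ≈ 4.2361.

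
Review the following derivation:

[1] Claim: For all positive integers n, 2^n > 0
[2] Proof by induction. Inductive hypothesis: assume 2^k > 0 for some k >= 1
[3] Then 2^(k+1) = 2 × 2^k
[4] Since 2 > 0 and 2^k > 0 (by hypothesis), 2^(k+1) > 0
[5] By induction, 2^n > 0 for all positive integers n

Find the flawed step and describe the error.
Step 5: By induction, 2^n > 0 for all positive integers n

Step 5 concludes the proof by induction, but no base case was ever established. A valid induction proof requires: (1) a base case proving 2^1 > 0, and (2) an inductive step showing IF 2^k > 0 THEN 2^(k+1) > 0. Steps 2-4 correctly establish the inductive step, but without the base case the conclusion in step 5 does not follow.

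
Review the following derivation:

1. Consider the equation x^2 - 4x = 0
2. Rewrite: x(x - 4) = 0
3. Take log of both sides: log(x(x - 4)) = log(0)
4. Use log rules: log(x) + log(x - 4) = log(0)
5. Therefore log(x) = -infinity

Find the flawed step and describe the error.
Step 3: Take log of both sides: log(x(x - 4)) = log(0)

Step 3 takes the logarithm of both sides, resulting in log(0) on the right side. The logarithm is only defined for positive numbers; log(0) is undefined (approaches negative infinity). This operation is invalid.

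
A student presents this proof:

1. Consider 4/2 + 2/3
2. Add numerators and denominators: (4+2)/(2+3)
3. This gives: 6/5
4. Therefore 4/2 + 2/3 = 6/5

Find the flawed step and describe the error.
Step 2: Add numerators and denominators: (4+2)/(2+3)

Step 2 incorrectly adds fractions by separately adding numerators and denominators. This is wrong. The correct method requires a common denominator: 4/2 + 2/3 = (4×3 + 2×2)/(2×3) = 16/6 = 8/3. The method used gives 6/5, which is different.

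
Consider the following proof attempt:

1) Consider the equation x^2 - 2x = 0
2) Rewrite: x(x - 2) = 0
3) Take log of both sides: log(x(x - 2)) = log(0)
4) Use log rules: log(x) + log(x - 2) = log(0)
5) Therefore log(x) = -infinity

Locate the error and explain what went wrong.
Step 3: Take log of both sides: log(x(x - 2)) = log(0)

Step 3 takes the logarithm of both sides, resulting in log(0) on the right side. The logarithm is only defined for positive numbers; log(0) is undefined (approaches negative infinity). This operation is invalid.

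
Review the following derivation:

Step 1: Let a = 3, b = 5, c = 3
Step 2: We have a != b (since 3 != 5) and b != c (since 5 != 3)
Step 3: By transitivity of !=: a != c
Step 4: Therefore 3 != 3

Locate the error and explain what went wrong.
Step 3: By transitivity of !=: a != c

Step 3 incorrectly applies transitivity to the '!=' relation. Transitivity states: if a R b and b R c, then a R c. However, '!=' is not transitive. Counterexample: 3 != 5 and 5 != 3, but 3 = 3 (both equal 3). Transitivity holds for relations like <, <=, =, but not for !=.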